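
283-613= -330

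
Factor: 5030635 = 5^1*59^1*17053^1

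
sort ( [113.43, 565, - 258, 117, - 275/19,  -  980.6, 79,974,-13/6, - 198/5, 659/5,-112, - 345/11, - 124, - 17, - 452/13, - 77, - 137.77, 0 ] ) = [ - 980.6, - 258, - 137.77, -124 , - 112, - 77, - 198/5, -452/13, - 345/11, - 17,-275/19, - 13/6, 0, 79,  113.43, 117, 659/5, 565, 974 ]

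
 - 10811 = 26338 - 37149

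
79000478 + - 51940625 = 27059853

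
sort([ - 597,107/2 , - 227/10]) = [ - 597,  -  227/10, 107/2]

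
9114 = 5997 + 3117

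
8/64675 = 8/64675 = 0.00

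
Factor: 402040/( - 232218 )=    -10580/6111 = - 2^2 *3^ (-2) * 5^1*7^ ( - 1)*23^2* 97^( - 1)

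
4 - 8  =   - 4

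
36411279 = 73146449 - 36735170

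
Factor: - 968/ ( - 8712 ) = 3^ ( - 2 ) = 1/9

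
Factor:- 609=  - 3^1*7^1*29^1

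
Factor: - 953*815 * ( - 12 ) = 2^2*3^1 *5^1*  163^1*953^1 = 9320340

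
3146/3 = 3146/3 = 1048.67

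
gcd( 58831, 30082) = 1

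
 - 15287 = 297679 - 312966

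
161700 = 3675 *44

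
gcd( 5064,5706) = 6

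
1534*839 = 1287026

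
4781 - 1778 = 3003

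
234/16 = 117/8= 14.62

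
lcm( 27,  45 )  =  135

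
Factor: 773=773^1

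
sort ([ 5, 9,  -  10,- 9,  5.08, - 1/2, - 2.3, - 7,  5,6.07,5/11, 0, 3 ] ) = [-10, - 9,- 7,-2.3, - 1/2,0, 5/11, 3, 5,5, 5.08, 6.07, 9]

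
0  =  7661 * 0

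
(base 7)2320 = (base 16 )34F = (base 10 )847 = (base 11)700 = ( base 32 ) qf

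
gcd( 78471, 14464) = 1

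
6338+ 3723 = 10061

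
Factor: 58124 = 2^2*11^1 * 1321^1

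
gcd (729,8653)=1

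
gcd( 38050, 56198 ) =2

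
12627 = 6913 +5714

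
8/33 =8/33= 0.24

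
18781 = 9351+9430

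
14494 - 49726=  - 35232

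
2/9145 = 2/9145 = 0.00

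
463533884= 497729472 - 34195588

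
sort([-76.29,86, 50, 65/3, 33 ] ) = [ - 76.29, 65/3, 33, 50,  86 ] 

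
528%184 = 160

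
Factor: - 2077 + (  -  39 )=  - 2^2*23^2 = -2116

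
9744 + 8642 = 18386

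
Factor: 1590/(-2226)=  - 5^1 * 7^( - 1) = - 5/7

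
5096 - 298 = 4798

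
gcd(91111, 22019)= 1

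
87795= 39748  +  48047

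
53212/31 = 1716 + 16/31 = 1716.52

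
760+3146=3906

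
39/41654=39/41654 = 0.00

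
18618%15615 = 3003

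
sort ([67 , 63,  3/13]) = [ 3/13, 63,67] 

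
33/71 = 33/71 = 0.46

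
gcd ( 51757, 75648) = 1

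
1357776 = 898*1512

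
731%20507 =731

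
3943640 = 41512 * 95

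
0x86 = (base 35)3t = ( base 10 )134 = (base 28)4M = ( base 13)a4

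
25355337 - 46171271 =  -20815934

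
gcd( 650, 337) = 1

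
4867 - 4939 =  - 72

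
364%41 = 36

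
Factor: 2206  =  2^1*1103^1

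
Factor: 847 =7^1*11^2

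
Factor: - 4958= -2^1*37^1*67^1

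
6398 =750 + 5648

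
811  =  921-110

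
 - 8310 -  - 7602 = -708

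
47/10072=47/10072 = 0.00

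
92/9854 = 46/4927  =  0.01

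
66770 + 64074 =130844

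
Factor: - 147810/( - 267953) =390/707 = 2^1*3^1 * 5^1*7^( - 1) * 13^1*101^( -1) 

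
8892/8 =1111 + 1/2 = 1111.50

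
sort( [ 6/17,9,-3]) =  [ - 3,6/17,9] 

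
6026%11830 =6026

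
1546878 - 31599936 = - 30053058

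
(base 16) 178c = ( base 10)6028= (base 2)1011110001100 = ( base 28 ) 7j8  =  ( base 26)8NM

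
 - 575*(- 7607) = 4374025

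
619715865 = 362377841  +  257338024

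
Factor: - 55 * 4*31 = -6820 = - 2^2*5^1  *11^1*31^1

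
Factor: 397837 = 11^1*59^1*613^1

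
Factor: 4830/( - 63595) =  - 6/79 = - 2^1 * 3^1*79^(  -  1 ) 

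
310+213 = 523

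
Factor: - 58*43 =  - 2494 = -2^1*29^1*43^1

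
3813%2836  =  977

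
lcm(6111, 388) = 24444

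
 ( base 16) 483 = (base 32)143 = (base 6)5203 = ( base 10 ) 1155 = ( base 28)1D7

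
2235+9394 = 11629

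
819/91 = 9   =  9.00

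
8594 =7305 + 1289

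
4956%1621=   93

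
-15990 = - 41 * 390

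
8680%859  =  90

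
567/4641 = 27/221 = 0.12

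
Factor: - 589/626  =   - 2^ ( - 1)*19^1 *31^1*313^ ( - 1) 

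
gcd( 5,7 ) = 1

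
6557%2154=95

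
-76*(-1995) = 151620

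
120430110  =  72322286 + 48107824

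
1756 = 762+994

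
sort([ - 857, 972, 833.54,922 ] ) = [ - 857,833.54, 922,972]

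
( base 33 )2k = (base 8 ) 126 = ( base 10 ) 86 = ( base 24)3E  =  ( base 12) 72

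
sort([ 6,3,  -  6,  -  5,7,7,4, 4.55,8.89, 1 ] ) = [ - 6,  -  5, 1,3,4,4.55,6,7,7 , 8.89]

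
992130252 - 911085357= 81044895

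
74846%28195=18456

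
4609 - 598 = 4011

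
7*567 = 3969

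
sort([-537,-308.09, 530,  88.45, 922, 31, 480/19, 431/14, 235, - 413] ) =[ - 537,  -  413,- 308.09, 480/19,431/14 , 31, 88.45, 235,  530, 922 ]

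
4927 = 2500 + 2427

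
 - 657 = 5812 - 6469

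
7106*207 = 1470942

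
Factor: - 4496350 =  - 2^1*5^2* 19^1*4733^1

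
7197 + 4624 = 11821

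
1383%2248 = 1383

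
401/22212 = 401/22212 = 0.02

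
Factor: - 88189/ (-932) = 2^( - 2 )* 29^1*233^(-1 )*3041^1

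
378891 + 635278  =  1014169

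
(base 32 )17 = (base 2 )100111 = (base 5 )124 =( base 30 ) 19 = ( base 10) 39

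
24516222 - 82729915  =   -58213693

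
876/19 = 46 + 2/19 = 46.11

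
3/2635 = 3/2635 = 0.00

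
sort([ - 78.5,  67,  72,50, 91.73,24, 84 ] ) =[ - 78.5,  24, 50,67,72,84, 91.73 ] 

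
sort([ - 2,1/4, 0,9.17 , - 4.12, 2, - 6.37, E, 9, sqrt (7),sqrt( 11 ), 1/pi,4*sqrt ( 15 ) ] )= [ - 6.37,- 4.12, - 2,0,1/4,1/pi, 2, sqrt ( 7),E, sqrt( 11 ), 9,  9.17, 4 * sqrt( 15 ) ] 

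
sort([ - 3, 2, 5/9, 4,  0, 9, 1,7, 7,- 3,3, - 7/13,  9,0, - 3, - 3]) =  [ - 3, -3, - 3, - 3, - 7/13, 0 , 0, 5/9 , 1 , 2, 3, 4,7 , 7, 9 , 9]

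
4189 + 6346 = 10535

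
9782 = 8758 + 1024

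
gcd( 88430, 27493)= 1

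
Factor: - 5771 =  - 29^1*199^1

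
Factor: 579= 3^1 * 193^1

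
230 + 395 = 625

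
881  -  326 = 555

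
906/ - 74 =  - 453/37 = - 12.24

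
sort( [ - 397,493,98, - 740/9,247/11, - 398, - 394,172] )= [- 398, -397, - 394,  -  740/9,247/11,98,172, 493] 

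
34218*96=3284928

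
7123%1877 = 1492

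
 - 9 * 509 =-4581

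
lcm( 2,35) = 70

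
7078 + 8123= 15201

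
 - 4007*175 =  -701225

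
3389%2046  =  1343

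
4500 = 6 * 750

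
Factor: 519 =3^1*173^1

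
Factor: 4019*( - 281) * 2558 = -2^1*281^1*1279^1*4019^1 = - 2888849162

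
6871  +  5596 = 12467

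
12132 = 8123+4009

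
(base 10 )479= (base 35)do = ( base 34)E3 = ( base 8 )737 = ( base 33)EH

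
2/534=1/267= 0.00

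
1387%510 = 367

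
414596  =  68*6097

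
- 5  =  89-94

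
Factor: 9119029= 89^1*102461^1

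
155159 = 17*9127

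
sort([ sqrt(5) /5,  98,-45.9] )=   [ - 45.9  ,  sqrt( 5 )/5,98] 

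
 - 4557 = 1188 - 5745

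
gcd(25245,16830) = 8415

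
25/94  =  25/94 = 0.27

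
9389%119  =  107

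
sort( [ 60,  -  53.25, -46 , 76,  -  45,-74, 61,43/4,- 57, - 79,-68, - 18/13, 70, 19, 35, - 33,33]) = [ - 79, -74, - 68,  -  57, - 53.25,  -  46, - 45,- 33, - 18/13, 43/4 , 19,33,35, 60,61,70,76]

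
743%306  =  131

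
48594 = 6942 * 7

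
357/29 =357/29  =  12.31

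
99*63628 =6299172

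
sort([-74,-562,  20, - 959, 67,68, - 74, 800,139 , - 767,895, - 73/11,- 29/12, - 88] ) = [ - 959, - 767, - 562, - 88,  -  74, - 74, - 73/11, - 29/12,20,67,68, 139,  800,895] 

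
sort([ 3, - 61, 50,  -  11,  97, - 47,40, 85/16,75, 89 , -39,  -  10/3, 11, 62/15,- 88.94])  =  [  -  88.94, - 61, - 47 , - 39,  -  11 ,  -  10/3, 3,62/15,85/16, 11, 40, 50,75,89, 97 ] 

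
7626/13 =586+8/13 = 586.62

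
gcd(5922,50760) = 846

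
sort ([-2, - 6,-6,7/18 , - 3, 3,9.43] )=[ - 6, - 6 , - 3,-2, 7/18 , 3, 9.43]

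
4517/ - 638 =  -4517/638 =- 7.08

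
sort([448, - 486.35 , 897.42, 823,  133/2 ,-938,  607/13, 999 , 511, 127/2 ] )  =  [ - 938, - 486.35, 607/13,127/2, 133/2,  448,511, 823, 897.42, 999 ]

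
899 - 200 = 699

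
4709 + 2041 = 6750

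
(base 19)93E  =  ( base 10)3320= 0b110011111000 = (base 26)4NI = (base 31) 3E3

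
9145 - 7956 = 1189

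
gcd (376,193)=1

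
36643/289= 126+229/289 = 126.79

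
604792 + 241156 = 845948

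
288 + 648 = 936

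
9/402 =3/134 = 0.02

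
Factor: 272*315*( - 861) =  - 73770480 = - 2^4*3^3*5^1*7^2*17^1*41^1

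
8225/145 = 1645/29= 56.72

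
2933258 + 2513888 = 5447146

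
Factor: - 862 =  - 2^1*431^1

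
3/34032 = 1/11344 = 0.00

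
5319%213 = 207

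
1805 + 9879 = 11684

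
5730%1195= 950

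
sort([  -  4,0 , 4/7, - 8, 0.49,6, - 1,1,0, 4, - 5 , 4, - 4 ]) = [ - 8, - 5, - 4, - 4, - 1,0, 0 , 0.49,4/7,  1,4,  4,  6]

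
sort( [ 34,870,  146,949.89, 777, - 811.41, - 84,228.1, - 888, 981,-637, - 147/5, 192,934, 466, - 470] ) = [ - 888, - 811.41, - 637,-470,  -  84,-147/5, 34,  146,192,228.1 , 466,  777,  870,934,  949.89,  981 ]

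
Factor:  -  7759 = -7759^1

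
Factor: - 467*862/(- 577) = 402554/577=2^1*431^1*467^1*577^( - 1) 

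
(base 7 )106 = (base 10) 55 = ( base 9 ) 61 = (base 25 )25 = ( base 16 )37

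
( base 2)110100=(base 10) 52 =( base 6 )124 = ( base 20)2c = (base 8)64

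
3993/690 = 5 + 181/230 = 5.79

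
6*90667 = 544002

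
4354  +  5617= 9971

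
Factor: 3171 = 3^1*7^1 * 151^1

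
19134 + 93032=112166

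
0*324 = 0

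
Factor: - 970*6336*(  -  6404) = 2^9  *3^2*5^1* 11^1*97^1*1601^1  =  39358471680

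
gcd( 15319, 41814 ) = 1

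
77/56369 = 77/56369=   0.00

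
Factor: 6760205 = 5^1*1093^1 * 1237^1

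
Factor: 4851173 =4851173^1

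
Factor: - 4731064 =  - 2^3 * 13^1*45491^1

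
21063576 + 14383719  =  35447295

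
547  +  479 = 1026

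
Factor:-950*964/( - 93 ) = 915800/93=   2^3*3^(-1)*5^2*19^1*31^( - 1) *241^1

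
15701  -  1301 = 14400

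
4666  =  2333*2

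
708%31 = 26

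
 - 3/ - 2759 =3/2759 = 0.00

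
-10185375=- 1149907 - 9035468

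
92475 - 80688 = 11787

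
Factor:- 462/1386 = - 3^( - 1) =- 1/3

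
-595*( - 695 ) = 413525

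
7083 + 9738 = 16821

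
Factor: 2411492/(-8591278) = - 1205746/4295639 = - 2^1*31^(-1)*138569^( - 1)*602873^1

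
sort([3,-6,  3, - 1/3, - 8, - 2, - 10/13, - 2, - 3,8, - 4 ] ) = [ - 8, - 6, -4, - 3, - 2, - 2,-10/13, - 1/3,3, 3, 8 ]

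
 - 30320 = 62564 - 92884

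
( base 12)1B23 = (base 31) 3EM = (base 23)674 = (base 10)3339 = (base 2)110100001011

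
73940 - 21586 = 52354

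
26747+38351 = 65098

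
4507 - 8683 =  - 4176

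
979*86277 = 84465183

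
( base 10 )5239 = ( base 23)9ki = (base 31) 5e0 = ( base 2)1010001110111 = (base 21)bia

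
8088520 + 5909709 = 13998229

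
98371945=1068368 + 97303577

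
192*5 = 960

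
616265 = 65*9481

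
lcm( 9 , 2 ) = 18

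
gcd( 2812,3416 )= 4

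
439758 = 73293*6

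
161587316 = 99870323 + 61716993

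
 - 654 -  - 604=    - 50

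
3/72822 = 1/24274=0.00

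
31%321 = 31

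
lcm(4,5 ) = 20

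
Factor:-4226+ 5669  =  1443 = 3^1*13^1*37^1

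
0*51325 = 0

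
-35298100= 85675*(-412)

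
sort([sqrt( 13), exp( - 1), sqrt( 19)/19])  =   [sqrt (19 ) /19 , exp( - 1), sqrt( 13)]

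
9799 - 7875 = 1924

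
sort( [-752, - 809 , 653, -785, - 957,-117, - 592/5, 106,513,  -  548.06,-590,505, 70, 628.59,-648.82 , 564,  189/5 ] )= [-957,-809,- 785,-752, - 648.82, - 590, - 548.06, - 592/5, - 117,189/5, 70, 106,505, 513,564, 628.59, 653 ] 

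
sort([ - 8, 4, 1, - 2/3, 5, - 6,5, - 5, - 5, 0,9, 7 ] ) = [ - 8, - 6,-5, - 5, -2/3, 0, 1, 4,5,5, 7,9] 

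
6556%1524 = 460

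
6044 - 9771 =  - 3727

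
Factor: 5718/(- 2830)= - 2859/1415 = - 3^1 * 5^(-1)*283^ ( - 1) *953^1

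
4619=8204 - 3585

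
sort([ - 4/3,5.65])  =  [-4/3, 5.65]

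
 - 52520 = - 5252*10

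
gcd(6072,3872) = 88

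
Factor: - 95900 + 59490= - 36410 =-  2^1 * 5^1*11^1*331^1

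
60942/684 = 89  +  11/114=89.10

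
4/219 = 4/219 = 0.02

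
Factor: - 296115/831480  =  -2^( - 3)* 13^ (- 2)*19^1*41^(-1 )*1039^1 = - 19741/55432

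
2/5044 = 1/2522  =  0.00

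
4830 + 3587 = 8417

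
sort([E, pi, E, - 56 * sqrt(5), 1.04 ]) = [ - 56*sqrt( 5),1.04, E, E,pi ]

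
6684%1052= 372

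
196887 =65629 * 3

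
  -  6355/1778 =  -  4 + 757/1778 =- 3.57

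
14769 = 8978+5791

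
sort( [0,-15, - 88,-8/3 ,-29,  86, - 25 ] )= [ - 88, - 29,- 25,-15,- 8/3,0 , 86 ] 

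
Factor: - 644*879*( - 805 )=2^2 * 3^1 * 5^1 * 7^2*23^2*293^1 = 455691180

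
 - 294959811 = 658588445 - 953548256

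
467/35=467/35 = 13.34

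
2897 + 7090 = 9987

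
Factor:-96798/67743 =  - 2482/1737 =- 2^1*3^( - 2 )*17^1*73^1*193^( - 1)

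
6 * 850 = 5100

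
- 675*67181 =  - 45347175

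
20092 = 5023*4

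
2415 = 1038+1377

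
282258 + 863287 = 1145545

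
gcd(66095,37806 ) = 1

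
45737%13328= 5753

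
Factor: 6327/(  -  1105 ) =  - 3^2*5^(-1 )*13^ ( - 1)*17^ (-1 )*19^1*37^1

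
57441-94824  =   - 37383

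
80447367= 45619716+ 34827651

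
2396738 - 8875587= - 6478849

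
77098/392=5507/28 = 196.68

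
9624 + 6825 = 16449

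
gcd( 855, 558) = 9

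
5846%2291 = 1264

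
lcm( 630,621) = 43470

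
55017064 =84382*652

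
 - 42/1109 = - 1+1067/1109 = - 0.04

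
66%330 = 66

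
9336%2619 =1479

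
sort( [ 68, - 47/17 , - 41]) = [ - 41, - 47/17,  68]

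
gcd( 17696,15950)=2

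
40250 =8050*5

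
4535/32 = 4535/32= 141.72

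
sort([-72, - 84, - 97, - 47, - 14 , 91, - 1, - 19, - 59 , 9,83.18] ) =[ - 97, - 84, - 72 , - 59,- 47 , - 19, - 14, - 1,9,83.18,91]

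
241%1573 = 241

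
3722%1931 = 1791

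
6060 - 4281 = 1779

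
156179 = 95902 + 60277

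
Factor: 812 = 2^2*7^1  *29^1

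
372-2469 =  - 2097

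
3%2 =1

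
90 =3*30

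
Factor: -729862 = - 2^1*7^1*37^1*1409^1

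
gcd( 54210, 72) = 6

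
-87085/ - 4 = 21771+1/4 = 21771.25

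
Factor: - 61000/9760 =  - 2^(  -  2)*5^2 = -25/4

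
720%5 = 0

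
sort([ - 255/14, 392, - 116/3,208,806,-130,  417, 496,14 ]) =[-130, - 116/3,-255/14,14 , 208,392,417,496, 806]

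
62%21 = 20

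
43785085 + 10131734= 53916819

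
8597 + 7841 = 16438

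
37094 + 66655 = 103749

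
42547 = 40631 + 1916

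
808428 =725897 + 82531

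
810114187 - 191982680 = 618131507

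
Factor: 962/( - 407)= - 2^1*11^( - 1 )*13^1= - 26/11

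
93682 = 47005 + 46677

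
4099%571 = 102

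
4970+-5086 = -116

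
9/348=3/116=0.03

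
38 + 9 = 47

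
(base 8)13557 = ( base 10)5999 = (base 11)4564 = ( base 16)176F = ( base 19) gbe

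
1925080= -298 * (- 6460)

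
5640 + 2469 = 8109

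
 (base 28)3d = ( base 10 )97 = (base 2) 1100001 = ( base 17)5c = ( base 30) 37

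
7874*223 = 1755902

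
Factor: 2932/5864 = 2^ ( - 1 ) = 1/2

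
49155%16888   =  15379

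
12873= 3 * 4291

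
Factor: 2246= 2^1*1123^1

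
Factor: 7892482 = 2^1*13^1*401^1*757^1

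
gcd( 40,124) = 4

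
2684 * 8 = 21472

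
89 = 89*1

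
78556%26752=25052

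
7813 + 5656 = 13469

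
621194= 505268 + 115926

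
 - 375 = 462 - 837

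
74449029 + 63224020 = 137673049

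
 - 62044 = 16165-78209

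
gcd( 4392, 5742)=18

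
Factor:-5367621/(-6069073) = 3^1*7^1*37^(-1)*61^(-1) * 233^1*1097^1*2689^(-1 )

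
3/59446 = 3/59446 = 0.00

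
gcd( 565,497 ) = 1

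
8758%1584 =838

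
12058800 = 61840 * 195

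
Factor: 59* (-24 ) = -1416 = - 2^3*3^1 *59^1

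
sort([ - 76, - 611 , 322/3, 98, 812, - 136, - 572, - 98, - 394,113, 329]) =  [ - 611,- 572, - 394,- 136, - 98, - 76,98, 322/3, 113, 329,  812]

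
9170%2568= 1466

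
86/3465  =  86/3465 = 0.02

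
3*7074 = 21222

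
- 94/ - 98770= 47/49385 = 0.00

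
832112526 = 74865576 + 757246950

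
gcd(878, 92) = 2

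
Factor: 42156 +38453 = 149^1*541^1 = 80609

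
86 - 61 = 25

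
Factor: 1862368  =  2^5  *58199^1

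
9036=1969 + 7067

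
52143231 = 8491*6141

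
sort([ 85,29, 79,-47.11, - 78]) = [ - 78, -47.11,29, 79, 85 ] 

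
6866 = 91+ 6775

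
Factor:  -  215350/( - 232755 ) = 2^1*3^( - 1) * 5^1*73^1*263^( - 1) = 730/789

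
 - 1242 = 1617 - 2859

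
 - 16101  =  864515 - 880616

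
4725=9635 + -4910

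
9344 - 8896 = 448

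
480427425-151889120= 328538305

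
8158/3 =2719 + 1/3 = 2719.33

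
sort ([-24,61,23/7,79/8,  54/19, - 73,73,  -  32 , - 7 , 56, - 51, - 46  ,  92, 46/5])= [ - 73, - 51,-46, - 32, - 24, - 7, 54/19, 23/7,46/5,  79/8, 56,61 , 73,92] 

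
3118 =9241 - 6123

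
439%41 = 29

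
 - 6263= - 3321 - 2942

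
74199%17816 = 2935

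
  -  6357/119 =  - 54 + 69/119  =  -53.42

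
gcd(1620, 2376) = 108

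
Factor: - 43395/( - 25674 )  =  1315/778 =2^ (-1 )*5^1*263^1*389^ (-1 )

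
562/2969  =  562/2969=0.19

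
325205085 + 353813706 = 679018791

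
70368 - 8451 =61917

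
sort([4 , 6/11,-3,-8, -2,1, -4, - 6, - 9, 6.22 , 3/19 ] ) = [-9,-8, - 6,-4,  -  3,-2, 3/19, 6/11, 1,4, 6.22 ] 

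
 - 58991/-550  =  58991/550= 107.26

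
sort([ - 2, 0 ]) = [ - 2  ,  0]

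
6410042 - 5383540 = 1026502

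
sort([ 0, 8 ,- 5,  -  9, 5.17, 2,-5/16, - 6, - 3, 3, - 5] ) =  [  -  9, - 6, - 5, -5,  -  3,  -  5/16, 0, 2, 3,5.17, 8 ]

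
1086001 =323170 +762831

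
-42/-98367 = 14/32789 = 0.00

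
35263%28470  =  6793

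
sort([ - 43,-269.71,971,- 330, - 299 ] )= [ - 330, -299,- 269.71,-43,  971 ] 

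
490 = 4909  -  4419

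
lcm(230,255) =11730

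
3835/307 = 12 +151/307  =  12.49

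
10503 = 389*27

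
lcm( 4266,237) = 4266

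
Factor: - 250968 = - 2^3 * 3^1*10457^1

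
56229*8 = 449832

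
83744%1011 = 842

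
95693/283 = 338 + 39/283  =  338.14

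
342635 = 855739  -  513104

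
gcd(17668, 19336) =4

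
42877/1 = 42877 = 42877.00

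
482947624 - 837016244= - 354068620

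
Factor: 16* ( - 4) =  - 2^6 = - 64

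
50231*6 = 301386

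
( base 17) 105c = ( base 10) 5010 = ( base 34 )4bc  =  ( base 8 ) 11622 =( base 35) 435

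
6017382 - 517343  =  5500039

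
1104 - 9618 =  - 8514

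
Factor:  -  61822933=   -  61822933^1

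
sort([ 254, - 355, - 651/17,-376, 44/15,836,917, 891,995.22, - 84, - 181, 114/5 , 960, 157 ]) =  [  -  376,-355,  -  181,-84,-651/17,44/15,  114/5,157,254,836, 891,917, 960,995.22]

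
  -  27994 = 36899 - 64893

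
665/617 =665/617 =1.08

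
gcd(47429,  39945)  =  1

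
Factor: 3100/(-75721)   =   - 2^2*5^2*31^1*75721^( - 1 ) 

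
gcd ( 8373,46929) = 3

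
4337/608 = 4337/608 = 7.13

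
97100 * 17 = 1650700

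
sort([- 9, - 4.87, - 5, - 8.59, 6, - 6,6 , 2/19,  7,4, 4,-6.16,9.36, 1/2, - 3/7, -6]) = [ - 9, - 8.59,  -  6.16, - 6,-6, - 5, - 4.87 ,  -  3/7, 2/19, 1/2, 4,4, 6,6,7, 9.36 ]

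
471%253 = 218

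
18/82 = 9/41 = 0.22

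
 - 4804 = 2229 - 7033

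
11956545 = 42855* 279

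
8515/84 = 101+31/84  =  101.37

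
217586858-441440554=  - 223853696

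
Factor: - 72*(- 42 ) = 3024 = 2^4*3^3*7^1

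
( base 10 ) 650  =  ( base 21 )19K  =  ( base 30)lk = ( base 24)132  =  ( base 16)28A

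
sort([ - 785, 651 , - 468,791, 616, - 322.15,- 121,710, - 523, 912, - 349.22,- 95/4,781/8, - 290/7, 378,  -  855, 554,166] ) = [ - 855, - 785, - 523,-468,-349.22, - 322.15, - 121, - 290/7 , - 95/4, 781/8,166,378,554,616, 651, 710, 791, 912]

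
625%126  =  121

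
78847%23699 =7750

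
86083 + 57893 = 143976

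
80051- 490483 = -410432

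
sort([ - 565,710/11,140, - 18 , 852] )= [ - 565, - 18, 710/11,140,852] 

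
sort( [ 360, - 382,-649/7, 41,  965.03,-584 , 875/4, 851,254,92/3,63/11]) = [-584,- 382 ,-649/7, 63/11, 92/3,41, 875/4,254, 360,851,965.03]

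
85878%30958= 23962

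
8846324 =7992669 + 853655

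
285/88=285/88 =3.24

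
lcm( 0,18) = 0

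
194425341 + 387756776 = 582182117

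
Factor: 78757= 7^1*11251^1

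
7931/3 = 2643 + 2/3 = 2643.67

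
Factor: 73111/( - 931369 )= -53^ ( - 1 )*113^1 * 647^1*17573^( - 1 ) 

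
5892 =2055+3837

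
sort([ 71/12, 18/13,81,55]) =[ 18/13, 71/12,55, 81 ] 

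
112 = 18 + 94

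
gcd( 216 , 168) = 24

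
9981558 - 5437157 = 4544401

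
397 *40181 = 15951857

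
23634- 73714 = - 50080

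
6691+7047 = 13738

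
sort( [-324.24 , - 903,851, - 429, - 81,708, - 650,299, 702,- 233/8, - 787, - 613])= [ - 903, -787, - 650,- 613, - 429, - 324.24,-81,-233/8, 299, 702,708 , 851] 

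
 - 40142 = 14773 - 54915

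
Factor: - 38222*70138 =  - 2^2 * 29^1 * 659^1*35069^1 = - 2680814636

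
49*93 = 4557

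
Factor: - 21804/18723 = - 2^2*23^1*79^( - 1)=- 92/79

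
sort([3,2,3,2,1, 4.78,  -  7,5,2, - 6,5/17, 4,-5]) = [ - 7,-6,-5,5/17,1,2,2, 2,3, 3,4,  4.78,5]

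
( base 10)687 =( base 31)m5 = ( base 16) 2af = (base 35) JM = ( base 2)1010101111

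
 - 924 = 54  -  978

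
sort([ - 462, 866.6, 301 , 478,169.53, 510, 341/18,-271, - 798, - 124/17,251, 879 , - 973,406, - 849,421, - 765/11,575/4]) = [ -973,-849 ,-798, - 462, - 271, - 765/11, - 124/17,341/18,575/4 , 169.53,251,301, 406, 421,478,510,866.6, 879 ]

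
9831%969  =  141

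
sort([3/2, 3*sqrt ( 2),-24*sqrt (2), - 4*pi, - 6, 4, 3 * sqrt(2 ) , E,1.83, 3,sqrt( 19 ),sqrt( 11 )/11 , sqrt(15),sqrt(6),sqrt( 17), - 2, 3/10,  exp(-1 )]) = [ - 24*sqrt( 2),- 4 * pi ,-6 ,-2,3/10 , sqrt(11)/11, exp(-1)  ,  3/2, 1.83,sqrt( 6) , E,3, sqrt( 15 ), 4,sqrt(17 ) , 3*sqrt(2),3*sqrt(2 ),sqrt( 19)] 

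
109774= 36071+73703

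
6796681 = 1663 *4087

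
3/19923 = 1/6641 =0.00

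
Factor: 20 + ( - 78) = -2^1 * 29^1 = - 58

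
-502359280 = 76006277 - 578365557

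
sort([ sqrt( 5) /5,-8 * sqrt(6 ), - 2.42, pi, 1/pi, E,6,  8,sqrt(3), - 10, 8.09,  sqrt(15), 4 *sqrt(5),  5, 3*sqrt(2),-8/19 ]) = [-8*sqrt (6),-10,-2.42, - 8/19, 1/pi,  sqrt(5)/5,sqrt ( 3), E,pi,sqrt(15), 3*sqrt( 2), 5,6,8,8.09, 4*sqrt(5) ] 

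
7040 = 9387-2347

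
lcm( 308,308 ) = 308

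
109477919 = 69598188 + 39879731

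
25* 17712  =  442800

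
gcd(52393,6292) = 121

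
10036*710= 7125560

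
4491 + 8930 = 13421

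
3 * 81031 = 243093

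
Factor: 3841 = 23^1*167^1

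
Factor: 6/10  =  3^1*5^( - 1) =3/5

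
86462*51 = 4409562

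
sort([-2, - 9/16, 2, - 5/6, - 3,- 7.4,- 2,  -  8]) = [-8,-7.4, - 3, - 2,- 2, - 5/6, - 9/16,  2 ]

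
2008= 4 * 502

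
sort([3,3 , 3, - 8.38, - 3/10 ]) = [ - 8.38, -3/10,3, 3,3]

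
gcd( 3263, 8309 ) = 1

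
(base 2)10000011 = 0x83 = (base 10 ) 131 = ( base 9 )155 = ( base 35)3q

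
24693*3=74079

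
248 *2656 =658688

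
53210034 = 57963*918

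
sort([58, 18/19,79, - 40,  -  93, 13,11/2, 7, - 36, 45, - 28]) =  [ - 93, - 40, - 36,  -  28,18/19,  11/2, 7,13, 45,58, 79 ]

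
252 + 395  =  647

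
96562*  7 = 675934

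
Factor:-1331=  - 11^3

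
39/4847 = 39/4847 = 0.01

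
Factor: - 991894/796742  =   - 131^( - 1 )*3041^( - 1)*495947^1= - 495947/398371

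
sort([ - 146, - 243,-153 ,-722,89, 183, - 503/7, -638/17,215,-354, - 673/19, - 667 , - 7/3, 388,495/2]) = [ - 722, - 667, - 354, - 243, - 153, - 146, - 503/7 , - 638/17,-673/19, - 7/3,  89, 183, 215, 495/2,388 ] 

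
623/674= 623/674 = 0.92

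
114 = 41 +73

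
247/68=3 +43/68 = 3.63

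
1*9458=9458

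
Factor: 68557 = 179^1*383^1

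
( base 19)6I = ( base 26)52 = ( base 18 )76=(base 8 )204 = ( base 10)132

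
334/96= 167/48=3.48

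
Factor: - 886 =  - 2^1*443^1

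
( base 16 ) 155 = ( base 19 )hi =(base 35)9Q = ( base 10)341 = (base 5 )2331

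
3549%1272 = 1005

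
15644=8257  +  7387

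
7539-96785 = - 89246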